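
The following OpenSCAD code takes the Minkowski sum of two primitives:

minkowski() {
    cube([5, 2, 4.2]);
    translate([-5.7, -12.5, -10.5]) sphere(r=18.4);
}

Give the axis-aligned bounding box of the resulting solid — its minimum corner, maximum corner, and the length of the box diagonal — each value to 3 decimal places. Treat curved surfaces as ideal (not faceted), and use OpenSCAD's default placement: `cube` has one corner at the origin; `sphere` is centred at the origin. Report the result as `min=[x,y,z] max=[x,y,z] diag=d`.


A = translate([-5.7, -12.5, -10.5]) sphere(r=18.4) → bbox [-24.1,-30.9,-28.9] .. [12.7,5.9,7.9]
B = cube([5, 2, 4.2]) → bbox [0,0,0] .. [5,2,4.2]
lo = A.lo+B.lo = [-24.1+0, -30.9+0, -28.9+0] = [-24.100,-30.900,-28.900]
hi = A.hi+B.hi = [12.7+5, 5.9+2, 7.9+4.2] = [17.700,7.900,12.100]
diag = √(41.8²+38.8²+41²) = √4933.68 = 70.240

min=[-24.100,-30.900,-28.900] max=[17.700,7.900,12.100] diag=70.240


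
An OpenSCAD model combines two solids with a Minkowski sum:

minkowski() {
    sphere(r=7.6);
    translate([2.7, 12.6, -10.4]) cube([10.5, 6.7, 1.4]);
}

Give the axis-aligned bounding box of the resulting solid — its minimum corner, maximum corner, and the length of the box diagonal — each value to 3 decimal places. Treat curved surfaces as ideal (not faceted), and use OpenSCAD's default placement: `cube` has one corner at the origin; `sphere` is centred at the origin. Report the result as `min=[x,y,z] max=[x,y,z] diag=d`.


A = translate([2.7, 12.6, -10.4]) cube([10.5, 6.7, 1.4]) → bbox [2.7,12.6,-10.4] .. [13.2,19.3,-9]
B = sphere(r=7.6) → bbox [-7.6,-7.6,-7.6] .. [7.6,7.6,7.6]
lo = A.lo+B.lo = [2.7-7.6, 12.6-7.6, -10.4-7.6] = [-4.900,5.000,-18.000]
hi = A.hi+B.hi = [13.2+7.6, 19.3+7.6, -9+7.6] = [20.800,26.900,-1.400]
diag = √(25.7²+21.9²+16.6²) = √1415.66 = 37.625

min=[-4.900,5.000,-18.000] max=[20.800,26.900,-1.400] diag=37.625


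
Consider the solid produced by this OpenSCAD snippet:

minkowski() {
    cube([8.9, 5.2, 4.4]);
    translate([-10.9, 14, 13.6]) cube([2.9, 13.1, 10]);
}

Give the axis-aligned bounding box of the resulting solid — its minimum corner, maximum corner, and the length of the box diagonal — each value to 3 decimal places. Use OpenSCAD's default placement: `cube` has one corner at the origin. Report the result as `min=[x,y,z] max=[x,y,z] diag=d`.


min=[-10.900,14.000,13.600] max=[0.900,32.300,28.000] diag=26.105

A = translate([-10.9, 14, 13.6]) cube([2.9, 13.1, 10]) → bbox [-10.9,14,13.6] .. [-8,27.1,23.6]
B = cube([8.9, 5.2, 4.4]) → bbox [0,0,0] .. [8.9,5.2,4.4]
lo = A.lo+B.lo = [-10.9+0, 14+0, 13.6+0] = [-10.900,14.000,13.600]
hi = A.hi+B.hi = [-8+8.9, 27.1+5.2, 23.6+4.4] = [0.900,32.300,28.000]
diag = √(11.8²+18.3²+14.4²) = √681.49 = 26.105


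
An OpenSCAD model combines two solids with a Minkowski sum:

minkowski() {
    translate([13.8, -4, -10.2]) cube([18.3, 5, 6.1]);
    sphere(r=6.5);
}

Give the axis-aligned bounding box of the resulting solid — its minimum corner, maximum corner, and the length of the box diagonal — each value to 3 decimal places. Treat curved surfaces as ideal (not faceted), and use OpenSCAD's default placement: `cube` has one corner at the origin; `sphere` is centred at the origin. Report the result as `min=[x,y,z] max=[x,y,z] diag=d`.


min=[7.300,-10.500,-16.700] max=[38.600,7.500,2.400] diag=40.847

A = translate([13.8, -4, -10.2]) cube([18.3, 5, 6.1]) → bbox [13.8,-4,-10.2] .. [32.1,1,-4.1]
B = sphere(r=6.5) → bbox [-6.5,-6.5,-6.5] .. [6.5,6.5,6.5]
lo = A.lo+B.lo = [13.8-6.5, -4-6.5, -10.2-6.5] = [7.300,-10.500,-16.700]
hi = A.hi+B.hi = [32.1+6.5, 1+6.5, -4.1+6.5] = [38.600,7.500,2.400]
diag = √(31.3²+18²+19.1²) = √1668.5 = 40.847


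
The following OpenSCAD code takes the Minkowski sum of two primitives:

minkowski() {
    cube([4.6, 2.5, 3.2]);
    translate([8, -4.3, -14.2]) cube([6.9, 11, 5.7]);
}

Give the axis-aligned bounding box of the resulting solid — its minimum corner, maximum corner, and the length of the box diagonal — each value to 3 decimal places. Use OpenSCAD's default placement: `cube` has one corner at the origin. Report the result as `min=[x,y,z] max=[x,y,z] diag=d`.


A = translate([8, -4.3, -14.2]) cube([6.9, 11, 5.7]) → bbox [8,-4.3,-14.2] .. [14.9,6.7,-8.5]
B = cube([4.6, 2.5, 3.2]) → bbox [0,0,0] .. [4.6,2.5,3.2]
lo = A.lo+B.lo = [8+0, -4.3+0, -14.2+0] = [8.000,-4.300,-14.200]
hi = A.hi+B.hi = [14.9+4.6, 6.7+2.5, -8.5+3.2] = [19.500,9.200,-5.300]
diag = √(11.5²+13.5²+8.9²) = √393.71 = 19.842

min=[8.000,-4.300,-14.200] max=[19.500,9.200,-5.300] diag=19.842


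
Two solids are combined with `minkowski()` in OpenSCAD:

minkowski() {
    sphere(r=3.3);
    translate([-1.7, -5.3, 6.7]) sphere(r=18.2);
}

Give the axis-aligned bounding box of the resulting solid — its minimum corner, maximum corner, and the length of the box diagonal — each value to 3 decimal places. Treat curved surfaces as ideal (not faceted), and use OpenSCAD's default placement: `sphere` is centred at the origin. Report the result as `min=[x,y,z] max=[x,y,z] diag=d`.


min=[-23.200,-26.800,-14.800] max=[19.800,16.200,28.200] diag=74.478

A = translate([-1.7, -5.3, 6.7]) sphere(r=18.2) → bbox [-19.9,-23.5,-11.5] .. [16.5,12.9,24.9]
B = sphere(r=3.3) → bbox [-3.3,-3.3,-3.3] .. [3.3,3.3,3.3]
lo = A.lo+B.lo = [-19.9-3.3, -23.5-3.3, -11.5-3.3] = [-23.200,-26.800,-14.800]
hi = A.hi+B.hi = [16.5+3.3, 12.9+3.3, 24.9+3.3] = [19.800,16.200,28.200]
diag = √(43²+43²+43²) = √5547 = 74.478


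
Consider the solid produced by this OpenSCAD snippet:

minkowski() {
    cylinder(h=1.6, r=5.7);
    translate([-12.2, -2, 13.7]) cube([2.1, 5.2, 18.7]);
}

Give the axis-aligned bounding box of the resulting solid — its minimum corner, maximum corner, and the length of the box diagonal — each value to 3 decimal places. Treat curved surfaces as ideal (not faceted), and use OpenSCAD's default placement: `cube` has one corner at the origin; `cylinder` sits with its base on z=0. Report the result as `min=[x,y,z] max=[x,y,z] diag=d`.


min=[-17.900,-7.700,13.700] max=[-4.400,8.900,34.000] diag=29.494

A = translate([-12.2, -2, 13.7]) cube([2.1, 5.2, 18.7]) → bbox [-12.2,-2,13.7] .. [-10.1,3.2,32.4]
B = cylinder(h=1.6, r=5.7) → bbox [-5.7,-5.7,0] .. [5.7,5.7,1.6]
lo = A.lo+B.lo = [-12.2-5.7, -2-5.7, 13.7+0] = [-17.900,-7.700,13.700]
hi = A.hi+B.hi = [-10.1+5.7, 3.2+5.7, 32.4+1.6] = [-4.400,8.900,34.000]
diag = √(13.5²+16.6²+20.3²) = √869.9 = 29.494


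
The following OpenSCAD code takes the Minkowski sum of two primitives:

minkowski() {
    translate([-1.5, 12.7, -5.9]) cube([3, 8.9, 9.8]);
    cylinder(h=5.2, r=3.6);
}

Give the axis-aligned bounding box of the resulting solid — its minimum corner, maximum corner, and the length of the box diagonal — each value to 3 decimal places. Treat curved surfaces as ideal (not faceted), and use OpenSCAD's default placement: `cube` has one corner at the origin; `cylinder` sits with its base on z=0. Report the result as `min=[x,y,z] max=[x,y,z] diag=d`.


A = translate([-1.5, 12.7, -5.9]) cube([3, 8.9, 9.8]) → bbox [-1.5,12.7,-5.9] .. [1.5,21.6,3.9]
B = cylinder(h=5.2, r=3.6) → bbox [-3.6,-3.6,0] .. [3.6,3.6,5.2]
lo = A.lo+B.lo = [-1.5-3.6, 12.7-3.6, -5.9+0] = [-5.100,9.100,-5.900]
hi = A.hi+B.hi = [1.5+3.6, 21.6+3.6, 3.9+5.2] = [5.100,25.200,9.100]
diag = √(10.2²+16.1²+15²) = √588.25 = 24.254

min=[-5.100,9.100,-5.900] max=[5.100,25.200,9.100] diag=24.254


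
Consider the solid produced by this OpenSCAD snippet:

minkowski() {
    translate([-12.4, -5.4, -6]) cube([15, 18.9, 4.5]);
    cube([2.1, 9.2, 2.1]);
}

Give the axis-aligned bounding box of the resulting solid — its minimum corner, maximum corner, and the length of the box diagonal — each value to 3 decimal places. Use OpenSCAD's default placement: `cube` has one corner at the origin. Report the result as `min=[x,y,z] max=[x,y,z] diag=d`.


min=[-12.400,-5.400,-6.000] max=[4.700,22.700,0.600] diag=33.550

A = translate([-12.4, -5.4, -6]) cube([15, 18.9, 4.5]) → bbox [-12.4,-5.4,-6] .. [2.6,13.5,-1.5]
B = cube([2.1, 9.2, 2.1]) → bbox [0,0,0] .. [2.1,9.2,2.1]
lo = A.lo+B.lo = [-12.4+0, -5.4+0, -6+0] = [-12.400,-5.400,-6.000]
hi = A.hi+B.hi = [2.6+2.1, 13.5+9.2, -1.5+2.1] = [4.700,22.700,0.600]
diag = √(17.1²+28.1²+6.6²) = √1125.58 = 33.550


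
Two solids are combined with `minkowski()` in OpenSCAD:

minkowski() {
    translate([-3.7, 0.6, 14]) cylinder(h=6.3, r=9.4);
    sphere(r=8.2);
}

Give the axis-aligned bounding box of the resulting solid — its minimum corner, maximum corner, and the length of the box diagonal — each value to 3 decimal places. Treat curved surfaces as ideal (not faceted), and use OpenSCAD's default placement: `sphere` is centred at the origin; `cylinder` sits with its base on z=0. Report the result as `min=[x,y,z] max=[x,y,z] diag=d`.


A = translate([-3.7, 0.6, 14]) cylinder(h=6.3, r=9.4) → bbox [-13.1,-8.8,14] .. [5.7,10,20.3]
B = sphere(r=8.2) → bbox [-8.2,-8.2,-8.2] .. [8.2,8.2,8.2]
lo = A.lo+B.lo = [-13.1-8.2, -8.8-8.2, 14-8.2] = [-21.300,-17.000,5.800]
hi = A.hi+B.hi = [5.7+8.2, 10+8.2, 20.3+8.2] = [13.900,18.200,28.500]
diag = √(35.2²+35.2²+22.7²) = √2993.37 = 54.712

min=[-21.300,-17.000,5.800] max=[13.900,18.200,28.500] diag=54.712


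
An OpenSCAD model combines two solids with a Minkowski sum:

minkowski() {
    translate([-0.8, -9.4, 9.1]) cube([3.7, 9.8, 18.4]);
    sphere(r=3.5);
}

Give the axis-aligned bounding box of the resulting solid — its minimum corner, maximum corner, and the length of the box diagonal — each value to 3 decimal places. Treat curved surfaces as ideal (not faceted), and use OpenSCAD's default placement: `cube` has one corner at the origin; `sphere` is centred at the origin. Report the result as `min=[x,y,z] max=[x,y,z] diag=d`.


min=[-4.300,-12.900,5.600] max=[6.400,3.900,31.000] diag=32.278

A = translate([-0.8, -9.4, 9.1]) cube([3.7, 9.8, 18.4]) → bbox [-0.8,-9.4,9.1] .. [2.9,0.4,27.5]
B = sphere(r=3.5) → bbox [-3.5,-3.5,-3.5] .. [3.5,3.5,3.5]
lo = A.lo+B.lo = [-0.8-3.5, -9.4-3.5, 9.1-3.5] = [-4.300,-12.900,5.600]
hi = A.hi+B.hi = [2.9+3.5, 0.4+3.5, 27.5+3.5] = [6.400,3.900,31.000]
diag = √(10.7²+16.8²+25.4²) = √1041.89 = 32.278


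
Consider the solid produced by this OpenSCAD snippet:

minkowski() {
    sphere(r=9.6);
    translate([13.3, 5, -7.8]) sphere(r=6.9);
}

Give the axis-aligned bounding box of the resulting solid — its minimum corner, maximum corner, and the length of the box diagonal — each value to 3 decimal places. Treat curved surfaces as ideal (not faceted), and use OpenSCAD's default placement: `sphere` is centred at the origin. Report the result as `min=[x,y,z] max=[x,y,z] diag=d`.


A = translate([13.3, 5, -7.8]) sphere(r=6.9) → bbox [6.4,-1.9,-14.7] .. [20.2,11.9,-0.9]
B = sphere(r=9.6) → bbox [-9.6,-9.6,-9.6] .. [9.6,9.6,9.6]
lo = A.lo+B.lo = [6.4-9.6, -1.9-9.6, -14.7-9.6] = [-3.200,-11.500,-24.300]
hi = A.hi+B.hi = [20.2+9.6, 11.9+9.6, -0.9+9.6] = [29.800,21.500,8.700]
diag = √(33²+33²+33²) = √3267 = 57.158

min=[-3.200,-11.500,-24.300] max=[29.800,21.500,8.700] diag=57.158


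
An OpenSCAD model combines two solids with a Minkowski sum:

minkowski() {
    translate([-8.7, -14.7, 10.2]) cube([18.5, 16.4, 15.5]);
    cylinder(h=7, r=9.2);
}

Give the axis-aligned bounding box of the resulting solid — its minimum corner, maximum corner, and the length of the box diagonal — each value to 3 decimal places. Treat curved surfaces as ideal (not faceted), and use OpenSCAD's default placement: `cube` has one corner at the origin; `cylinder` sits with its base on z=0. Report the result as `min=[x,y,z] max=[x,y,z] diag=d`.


min=[-17.900,-23.900,10.200] max=[19.000,10.900,32.700] diag=55.488

A = translate([-8.7, -14.7, 10.2]) cube([18.5, 16.4, 15.5]) → bbox [-8.7,-14.7,10.2] .. [9.8,1.7,25.7]
B = cylinder(h=7, r=9.2) → bbox [-9.2,-9.2,0] .. [9.2,9.2,7]
lo = A.lo+B.lo = [-8.7-9.2, -14.7-9.2, 10.2+0] = [-17.900,-23.900,10.200]
hi = A.hi+B.hi = [9.8+9.2, 1.7+9.2, 25.7+7] = [19.000,10.900,32.700]
diag = √(36.9²+34.8²+22.5²) = √3078.9 = 55.488


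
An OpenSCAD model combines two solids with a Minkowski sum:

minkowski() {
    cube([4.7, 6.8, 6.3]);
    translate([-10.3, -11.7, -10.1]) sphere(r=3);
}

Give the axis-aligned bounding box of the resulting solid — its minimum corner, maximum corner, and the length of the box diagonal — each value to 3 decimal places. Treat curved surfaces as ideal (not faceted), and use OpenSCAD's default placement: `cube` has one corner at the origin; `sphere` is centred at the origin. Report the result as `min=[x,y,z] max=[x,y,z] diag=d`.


A = translate([-10.3, -11.7, -10.1]) sphere(r=3) → bbox [-13.3,-14.7,-13.1] .. [-7.3,-8.7,-7.1]
B = cube([4.7, 6.8, 6.3]) → bbox [0,0,0] .. [4.7,6.8,6.3]
lo = A.lo+B.lo = [-13.3+0, -14.7+0, -13.1+0] = [-13.300,-14.700,-13.100]
hi = A.hi+B.hi = [-7.3+4.7, -8.7+6.8, -7.1+6.3] = [-2.600,-1.900,-0.800]
diag = √(10.7²+12.8²+12.3²) = √429.62 = 20.727

min=[-13.300,-14.700,-13.100] max=[-2.600,-1.900,-0.800] diag=20.727


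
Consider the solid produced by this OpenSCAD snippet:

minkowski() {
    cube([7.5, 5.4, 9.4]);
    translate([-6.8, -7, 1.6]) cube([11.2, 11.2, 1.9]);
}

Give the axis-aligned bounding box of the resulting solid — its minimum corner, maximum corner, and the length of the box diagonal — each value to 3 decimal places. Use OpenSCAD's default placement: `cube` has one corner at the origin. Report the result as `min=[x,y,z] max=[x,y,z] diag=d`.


min=[-6.800,-7.000,1.600] max=[11.900,9.600,12.900] diag=27.440

A = translate([-6.8, -7, 1.6]) cube([11.2, 11.2, 1.9]) → bbox [-6.8,-7,1.6] .. [4.4,4.2,3.5]
B = cube([7.5, 5.4, 9.4]) → bbox [0,0,0] .. [7.5,5.4,9.4]
lo = A.lo+B.lo = [-6.8+0, -7+0, 1.6+0] = [-6.800,-7.000,1.600]
hi = A.hi+B.hi = [4.4+7.5, 4.2+5.4, 3.5+9.4] = [11.900,9.600,12.900]
diag = √(18.7²+16.6²+11.3²) = √752.94 = 27.440


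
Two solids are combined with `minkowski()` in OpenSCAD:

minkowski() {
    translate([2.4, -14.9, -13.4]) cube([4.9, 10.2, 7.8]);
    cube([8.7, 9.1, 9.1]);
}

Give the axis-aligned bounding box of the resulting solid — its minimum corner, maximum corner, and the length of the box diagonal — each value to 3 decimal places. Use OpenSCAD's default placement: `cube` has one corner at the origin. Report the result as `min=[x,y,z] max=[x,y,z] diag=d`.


min=[2.400,-14.900,-13.400] max=[16.000,4.400,3.500] diag=29.035

A = translate([2.4, -14.9, -13.4]) cube([4.9, 10.2, 7.8]) → bbox [2.4,-14.9,-13.4] .. [7.3,-4.7,-5.6]
B = cube([8.7, 9.1, 9.1]) → bbox [0,0,0] .. [8.7,9.1,9.1]
lo = A.lo+B.lo = [2.4+0, -14.9+0, -13.4+0] = [2.400,-14.900,-13.400]
hi = A.hi+B.hi = [7.3+8.7, -4.7+9.1, -5.6+9.1] = [16.000,4.400,3.500]
diag = √(13.6²+19.3²+16.9²) = √843.06 = 29.035


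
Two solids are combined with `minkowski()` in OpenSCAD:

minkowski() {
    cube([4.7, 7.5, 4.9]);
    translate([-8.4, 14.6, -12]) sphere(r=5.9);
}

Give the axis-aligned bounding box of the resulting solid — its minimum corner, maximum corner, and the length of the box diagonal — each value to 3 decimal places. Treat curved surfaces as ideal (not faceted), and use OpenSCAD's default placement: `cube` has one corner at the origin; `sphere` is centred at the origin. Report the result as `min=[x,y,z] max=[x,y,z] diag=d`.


min=[-14.300,8.700,-17.900] max=[2.200,28.000,-1.200] diag=30.391

A = translate([-8.4, 14.6, -12]) sphere(r=5.9) → bbox [-14.3,8.7,-17.9] .. [-2.5,20.5,-6.1]
B = cube([4.7, 7.5, 4.9]) → bbox [0,0,0] .. [4.7,7.5,4.9]
lo = A.lo+B.lo = [-14.3+0, 8.7+0, -17.9+0] = [-14.300,8.700,-17.900]
hi = A.hi+B.hi = [-2.5+4.7, 20.5+7.5, -6.1+4.9] = [2.200,28.000,-1.200]
diag = √(16.5²+19.3²+16.7²) = √923.63 = 30.391


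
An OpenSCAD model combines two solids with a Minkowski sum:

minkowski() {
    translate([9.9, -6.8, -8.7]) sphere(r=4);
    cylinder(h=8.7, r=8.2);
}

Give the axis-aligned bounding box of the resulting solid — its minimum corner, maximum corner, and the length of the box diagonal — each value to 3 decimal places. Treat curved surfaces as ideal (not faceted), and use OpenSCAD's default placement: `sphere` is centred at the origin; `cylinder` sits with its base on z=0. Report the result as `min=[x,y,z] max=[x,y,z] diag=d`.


min=[-2.300,-19.000,-12.700] max=[22.100,5.400,4.000] diag=38.335

A = translate([9.9, -6.8, -8.7]) sphere(r=4) → bbox [5.9,-10.8,-12.7] .. [13.9,-2.8,-4.7]
B = cylinder(h=8.7, r=8.2) → bbox [-8.2,-8.2,0] .. [8.2,8.2,8.7]
lo = A.lo+B.lo = [5.9-8.2, -10.8-8.2, -12.7+0] = [-2.300,-19.000,-12.700]
hi = A.hi+B.hi = [13.9+8.2, -2.8+8.2, -4.7+8.7] = [22.100,5.400,4.000]
diag = √(24.4²+24.4²+16.7²) = √1469.61 = 38.335


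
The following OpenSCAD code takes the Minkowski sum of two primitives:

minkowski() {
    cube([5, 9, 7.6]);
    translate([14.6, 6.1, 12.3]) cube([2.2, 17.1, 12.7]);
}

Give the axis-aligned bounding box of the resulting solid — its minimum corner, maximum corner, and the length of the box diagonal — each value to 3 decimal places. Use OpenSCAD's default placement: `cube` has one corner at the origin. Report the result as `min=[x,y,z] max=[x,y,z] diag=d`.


A = translate([14.6, 6.1, 12.3]) cube([2.2, 17.1, 12.7]) → bbox [14.6,6.1,12.3] .. [16.8,23.2,25]
B = cube([5, 9, 7.6]) → bbox [0,0,0] .. [5,9,7.6]
lo = A.lo+B.lo = [14.6+0, 6.1+0, 12.3+0] = [14.600,6.100,12.300]
hi = A.hi+B.hi = [16.8+5, 23.2+9, 25+7.6] = [21.800,32.200,32.600]
diag = √(7.2²+26.1²+20.3²) = √1145.14 = 33.840

min=[14.600,6.100,12.300] max=[21.800,32.200,32.600] diag=33.840


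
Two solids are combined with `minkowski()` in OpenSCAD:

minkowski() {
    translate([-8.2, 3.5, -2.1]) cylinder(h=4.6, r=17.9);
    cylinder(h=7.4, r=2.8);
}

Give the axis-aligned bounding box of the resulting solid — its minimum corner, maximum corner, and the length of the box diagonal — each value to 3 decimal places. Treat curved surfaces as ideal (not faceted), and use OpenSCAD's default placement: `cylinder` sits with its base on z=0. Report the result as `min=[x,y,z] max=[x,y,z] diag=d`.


min=[-28.900,-17.200,-2.100] max=[12.500,24.200,9.900] diag=59.766

A = translate([-8.2, 3.5, -2.1]) cylinder(h=4.6, r=17.9) → bbox [-26.1,-14.4,-2.1] .. [9.7,21.4,2.5]
B = cylinder(h=7.4, r=2.8) → bbox [-2.8,-2.8,0] .. [2.8,2.8,7.4]
lo = A.lo+B.lo = [-26.1-2.8, -14.4-2.8, -2.1+0] = [-28.900,-17.200,-2.100]
hi = A.hi+B.hi = [9.7+2.8, 21.4+2.8, 2.5+7.4] = [12.500,24.200,9.900]
diag = √(41.4²+41.4²+12²) = √3571.92 = 59.766


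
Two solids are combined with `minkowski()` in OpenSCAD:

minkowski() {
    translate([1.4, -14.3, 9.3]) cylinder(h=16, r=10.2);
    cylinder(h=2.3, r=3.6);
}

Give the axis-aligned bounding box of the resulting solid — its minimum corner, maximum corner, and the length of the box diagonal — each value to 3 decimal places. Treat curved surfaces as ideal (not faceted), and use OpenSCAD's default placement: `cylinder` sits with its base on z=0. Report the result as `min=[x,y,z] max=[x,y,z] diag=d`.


A = translate([1.4, -14.3, 9.3]) cylinder(h=16, r=10.2) → bbox [-8.8,-24.5,9.3] .. [11.6,-4.1,25.3]
B = cylinder(h=2.3, r=3.6) → bbox [-3.6,-3.6,0] .. [3.6,3.6,2.3]
lo = A.lo+B.lo = [-8.8-3.6, -24.5-3.6, 9.3+0] = [-12.400,-28.100,9.300]
hi = A.hi+B.hi = [11.6+3.6, -4.1+3.6, 25.3+2.3] = [15.200,-0.500,27.600]
diag = √(27.6²+27.6²+18.3²) = √1858.41 = 43.109

min=[-12.400,-28.100,9.300] max=[15.200,-0.500,27.600] diag=43.109


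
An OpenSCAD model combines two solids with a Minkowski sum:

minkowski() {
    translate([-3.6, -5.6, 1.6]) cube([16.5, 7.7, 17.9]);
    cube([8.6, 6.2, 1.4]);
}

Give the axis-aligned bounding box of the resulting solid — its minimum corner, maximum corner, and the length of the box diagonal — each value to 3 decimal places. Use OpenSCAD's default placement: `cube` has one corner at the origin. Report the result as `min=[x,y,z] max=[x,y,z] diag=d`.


A = translate([-3.6, -5.6, 1.6]) cube([16.5, 7.7, 17.9]) → bbox [-3.6,-5.6,1.6] .. [12.9,2.1,19.5]
B = cube([8.6, 6.2, 1.4]) → bbox [0,0,0] .. [8.6,6.2,1.4]
lo = A.lo+B.lo = [-3.6+0, -5.6+0, 1.6+0] = [-3.600,-5.600,1.600]
hi = A.hi+B.hi = [12.9+8.6, 2.1+6.2, 19.5+1.4] = [21.500,8.300,20.900]
diag = √(25.1²+13.9²+19.3²) = √1195.71 = 34.579

min=[-3.600,-5.600,1.600] max=[21.500,8.300,20.900] diag=34.579


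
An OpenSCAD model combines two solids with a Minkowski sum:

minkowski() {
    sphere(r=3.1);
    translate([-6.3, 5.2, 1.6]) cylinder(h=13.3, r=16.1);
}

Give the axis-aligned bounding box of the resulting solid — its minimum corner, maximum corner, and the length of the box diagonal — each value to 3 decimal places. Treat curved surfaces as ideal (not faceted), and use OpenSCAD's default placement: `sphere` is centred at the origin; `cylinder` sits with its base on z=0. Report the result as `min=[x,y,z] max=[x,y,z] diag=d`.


min=[-25.500,-14.000,-1.500] max=[12.900,24.400,18.000] diag=57.701

A = translate([-6.3, 5.2, 1.6]) cylinder(h=13.3, r=16.1) → bbox [-22.4,-10.9,1.6] .. [9.8,21.3,14.9]
B = sphere(r=3.1) → bbox [-3.1,-3.1,-3.1] .. [3.1,3.1,3.1]
lo = A.lo+B.lo = [-22.4-3.1, -10.9-3.1, 1.6-3.1] = [-25.500,-14.000,-1.500]
hi = A.hi+B.hi = [9.8+3.1, 21.3+3.1, 14.9+3.1] = [12.900,24.400,18.000]
diag = √(38.4²+38.4²+19.5²) = √3329.37 = 57.701


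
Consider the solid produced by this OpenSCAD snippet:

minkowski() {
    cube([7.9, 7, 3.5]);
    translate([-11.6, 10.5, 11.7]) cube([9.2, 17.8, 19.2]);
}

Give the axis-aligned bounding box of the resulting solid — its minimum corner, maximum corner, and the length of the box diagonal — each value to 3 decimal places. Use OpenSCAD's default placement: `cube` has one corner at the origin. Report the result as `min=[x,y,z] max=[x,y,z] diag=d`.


min=[-11.600,10.500,11.700] max=[5.500,35.300,34.400] diag=37.719

A = translate([-11.6, 10.5, 11.7]) cube([9.2, 17.8, 19.2]) → bbox [-11.6,10.5,11.7] .. [-2.4,28.3,30.9]
B = cube([7.9, 7, 3.5]) → bbox [0,0,0] .. [7.9,7,3.5]
lo = A.lo+B.lo = [-11.6+0, 10.5+0, 11.7+0] = [-11.600,10.500,11.700]
hi = A.hi+B.hi = [-2.4+7.9, 28.3+7, 30.9+3.5] = [5.500,35.300,34.400]
diag = √(17.1²+24.8²+22.7²) = √1422.74 = 37.719


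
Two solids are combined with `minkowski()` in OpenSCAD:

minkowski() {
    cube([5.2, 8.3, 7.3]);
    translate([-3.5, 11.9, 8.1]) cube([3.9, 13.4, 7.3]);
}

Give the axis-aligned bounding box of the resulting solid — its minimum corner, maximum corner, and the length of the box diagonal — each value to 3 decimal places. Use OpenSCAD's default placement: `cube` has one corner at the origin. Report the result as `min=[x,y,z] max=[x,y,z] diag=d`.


A = translate([-3.5, 11.9, 8.1]) cube([3.9, 13.4, 7.3]) → bbox [-3.5,11.9,8.1] .. [0.4,25.3,15.4]
B = cube([5.2, 8.3, 7.3]) → bbox [0,0,0] .. [5.2,8.3,7.3]
lo = A.lo+B.lo = [-3.5+0, 11.9+0, 8.1+0] = [-3.500,11.900,8.100]
hi = A.hi+B.hi = [0.4+5.2, 25.3+8.3, 15.4+7.3] = [5.600,33.600,22.700]
diag = √(9.1²+21.7²+14.6²) = √766.86 = 27.692

min=[-3.500,11.900,8.100] max=[5.600,33.600,22.700] diag=27.692


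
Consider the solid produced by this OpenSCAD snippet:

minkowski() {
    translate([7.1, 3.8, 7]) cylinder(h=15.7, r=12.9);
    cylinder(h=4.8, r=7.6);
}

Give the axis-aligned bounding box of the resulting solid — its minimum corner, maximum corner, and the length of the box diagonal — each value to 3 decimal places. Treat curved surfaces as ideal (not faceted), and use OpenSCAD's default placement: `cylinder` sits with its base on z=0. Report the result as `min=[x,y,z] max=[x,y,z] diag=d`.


min=[-13.400,-16.700,7.000] max=[27.600,24.300,27.500] diag=61.500

A = translate([7.1, 3.8, 7]) cylinder(h=15.7, r=12.9) → bbox [-5.8,-9.1,7] .. [20,16.7,22.7]
B = cylinder(h=4.8, r=7.6) → bbox [-7.6,-7.6,0] .. [7.6,7.6,4.8]
lo = A.lo+B.lo = [-5.8-7.6, -9.1-7.6, 7+0] = [-13.400,-16.700,7.000]
hi = A.hi+B.hi = [20+7.6, 16.7+7.6, 22.7+4.8] = [27.600,24.300,27.500]
diag = √(41²+41²+20.5²) = √3782.25 = 61.500


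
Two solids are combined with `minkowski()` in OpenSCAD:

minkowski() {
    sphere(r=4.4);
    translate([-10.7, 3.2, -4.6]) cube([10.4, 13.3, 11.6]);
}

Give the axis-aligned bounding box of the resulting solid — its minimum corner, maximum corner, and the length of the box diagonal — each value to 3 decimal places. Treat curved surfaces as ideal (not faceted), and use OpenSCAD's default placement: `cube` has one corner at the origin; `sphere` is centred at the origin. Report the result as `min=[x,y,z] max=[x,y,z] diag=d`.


min=[-15.100,-1.200,-9.000] max=[4.100,20.900,11.400] diag=35.682

A = translate([-10.7, 3.2, -4.6]) cube([10.4, 13.3, 11.6]) → bbox [-10.7,3.2,-4.6] .. [-0.3,16.5,7]
B = sphere(r=4.4) → bbox [-4.4,-4.4,-4.4] .. [4.4,4.4,4.4]
lo = A.lo+B.lo = [-10.7-4.4, 3.2-4.4, -4.6-4.4] = [-15.100,-1.200,-9.000]
hi = A.hi+B.hi = [-0.3+4.4, 16.5+4.4, 7+4.4] = [4.100,20.900,11.400]
diag = √(19.2²+22.1²+20.4²) = √1273.21 = 35.682


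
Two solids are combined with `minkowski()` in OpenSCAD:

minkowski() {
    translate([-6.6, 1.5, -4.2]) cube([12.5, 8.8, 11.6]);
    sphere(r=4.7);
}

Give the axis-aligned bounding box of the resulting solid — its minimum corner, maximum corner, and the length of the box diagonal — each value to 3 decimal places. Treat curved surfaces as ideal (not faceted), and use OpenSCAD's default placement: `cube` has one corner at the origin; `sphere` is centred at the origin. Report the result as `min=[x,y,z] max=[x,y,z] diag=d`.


min=[-11.300,-3.200,-8.900] max=[10.600,15.000,12.100] diag=35.381

A = translate([-6.6, 1.5, -4.2]) cube([12.5, 8.8, 11.6]) → bbox [-6.6,1.5,-4.2] .. [5.9,10.3,7.4]
B = sphere(r=4.7) → bbox [-4.7,-4.7,-4.7] .. [4.7,4.7,4.7]
lo = A.lo+B.lo = [-6.6-4.7, 1.5-4.7, -4.2-4.7] = [-11.300,-3.200,-8.900]
hi = A.hi+B.hi = [5.9+4.7, 10.3+4.7, 7.4+4.7] = [10.600,15.000,12.100]
diag = √(21.9²+18.2²+21²) = √1251.85 = 35.381


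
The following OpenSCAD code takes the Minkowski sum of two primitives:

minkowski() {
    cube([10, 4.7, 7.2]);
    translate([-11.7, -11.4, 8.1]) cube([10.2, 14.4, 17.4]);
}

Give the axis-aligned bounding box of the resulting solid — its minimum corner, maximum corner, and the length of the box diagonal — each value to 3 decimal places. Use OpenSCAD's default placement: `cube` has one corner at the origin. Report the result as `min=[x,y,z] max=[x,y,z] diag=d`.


A = translate([-11.7, -11.4, 8.1]) cube([10.2, 14.4, 17.4]) → bbox [-11.7,-11.4,8.1] .. [-1.5,3,25.5]
B = cube([10, 4.7, 7.2]) → bbox [0,0,0] .. [10,4.7,7.2]
lo = A.lo+B.lo = [-11.7+0, -11.4+0, 8.1+0] = [-11.700,-11.400,8.100]
hi = A.hi+B.hi = [-1.5+10, 3+4.7, 25.5+7.2] = [8.500,7.700,32.700]
diag = √(20.2²+19.1²+24.6²) = √1378.01 = 37.122

min=[-11.700,-11.400,8.100] max=[8.500,7.700,32.700] diag=37.122


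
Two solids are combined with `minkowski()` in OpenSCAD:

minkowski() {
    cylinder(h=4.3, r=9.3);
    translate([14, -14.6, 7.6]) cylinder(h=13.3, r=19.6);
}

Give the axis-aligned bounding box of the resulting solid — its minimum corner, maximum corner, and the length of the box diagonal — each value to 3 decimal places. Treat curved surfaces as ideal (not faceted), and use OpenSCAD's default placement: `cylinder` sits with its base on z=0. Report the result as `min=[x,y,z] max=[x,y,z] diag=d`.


A = translate([14, -14.6, 7.6]) cylinder(h=13.3, r=19.6) → bbox [-5.6,-34.2,7.6] .. [33.6,5,20.9]
B = cylinder(h=4.3, r=9.3) → bbox [-9.3,-9.3,0] .. [9.3,9.3,4.3]
lo = A.lo+B.lo = [-5.6-9.3, -34.2-9.3, 7.6+0] = [-14.900,-43.500,7.600]
hi = A.hi+B.hi = [33.6+9.3, 5+9.3, 20.9+4.3] = [42.900,14.300,25.200]
diag = √(57.8²+57.8²+17.6²) = √6991.44 = 83.615

min=[-14.900,-43.500,7.600] max=[42.900,14.300,25.200] diag=83.615


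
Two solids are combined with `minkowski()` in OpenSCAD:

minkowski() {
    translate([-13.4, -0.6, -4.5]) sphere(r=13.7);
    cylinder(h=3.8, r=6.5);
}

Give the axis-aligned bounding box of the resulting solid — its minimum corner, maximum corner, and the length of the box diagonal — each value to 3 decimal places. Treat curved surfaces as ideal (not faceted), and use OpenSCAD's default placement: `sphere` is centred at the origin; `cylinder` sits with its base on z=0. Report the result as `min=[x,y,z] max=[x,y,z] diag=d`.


min=[-33.600,-20.800,-18.200] max=[6.800,19.600,13.000] diag=65.098

A = translate([-13.4, -0.6, -4.5]) sphere(r=13.7) → bbox [-27.1,-14.3,-18.2] .. [0.3,13.1,9.2]
B = cylinder(h=3.8, r=6.5) → bbox [-6.5,-6.5,0] .. [6.5,6.5,3.8]
lo = A.lo+B.lo = [-27.1-6.5, -14.3-6.5, -18.2+0] = [-33.600,-20.800,-18.200]
hi = A.hi+B.hi = [0.3+6.5, 13.1+6.5, 9.2+3.8] = [6.800,19.600,13.000]
diag = √(40.4²+40.4²+31.2²) = √4237.76 = 65.098


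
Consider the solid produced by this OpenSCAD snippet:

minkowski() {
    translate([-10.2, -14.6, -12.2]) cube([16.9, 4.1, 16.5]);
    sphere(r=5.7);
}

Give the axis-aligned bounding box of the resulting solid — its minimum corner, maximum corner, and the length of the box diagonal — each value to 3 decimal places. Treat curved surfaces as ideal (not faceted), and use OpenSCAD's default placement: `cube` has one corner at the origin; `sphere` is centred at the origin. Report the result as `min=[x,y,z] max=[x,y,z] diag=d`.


A = translate([-10.2, -14.6, -12.2]) cube([16.9, 4.1, 16.5]) → bbox [-10.2,-14.6,-12.2] .. [6.7,-10.5,4.3]
B = sphere(r=5.7) → bbox [-5.7,-5.7,-5.7] .. [5.7,5.7,5.7]
lo = A.lo+B.lo = [-10.2-5.7, -14.6-5.7, -12.2-5.7] = [-15.900,-20.300,-17.900]
hi = A.hi+B.hi = [6.7+5.7, -10.5+5.7, 4.3+5.7] = [12.400,-4.800,10.000]
diag = √(28.3²+15.5²+27.9²) = √1819.55 = 42.656

min=[-15.900,-20.300,-17.900] max=[12.400,-4.800,10.000] diag=42.656


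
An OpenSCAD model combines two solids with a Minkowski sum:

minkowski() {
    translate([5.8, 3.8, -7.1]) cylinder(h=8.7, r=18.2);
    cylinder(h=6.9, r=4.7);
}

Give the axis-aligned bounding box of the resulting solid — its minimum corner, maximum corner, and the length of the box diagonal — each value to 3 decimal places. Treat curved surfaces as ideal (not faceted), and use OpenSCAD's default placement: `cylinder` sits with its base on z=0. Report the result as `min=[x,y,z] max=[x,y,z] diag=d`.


A = translate([5.8, 3.8, -7.1]) cylinder(h=8.7, r=18.2) → bbox [-12.4,-14.4,-7.1] .. [24,22,1.6]
B = cylinder(h=6.9, r=4.7) → bbox [-4.7,-4.7,0] .. [4.7,4.7,6.9]
lo = A.lo+B.lo = [-12.4-4.7, -14.4-4.7, -7.1+0] = [-17.100,-19.100,-7.100]
hi = A.hi+B.hi = [24+4.7, 22+4.7, 1.6+6.9] = [28.700,26.700,8.500]
diag = √(45.8²+45.8²+15.6²) = √4438.64 = 66.623

min=[-17.100,-19.100,-7.100] max=[28.700,26.700,8.500] diag=66.623


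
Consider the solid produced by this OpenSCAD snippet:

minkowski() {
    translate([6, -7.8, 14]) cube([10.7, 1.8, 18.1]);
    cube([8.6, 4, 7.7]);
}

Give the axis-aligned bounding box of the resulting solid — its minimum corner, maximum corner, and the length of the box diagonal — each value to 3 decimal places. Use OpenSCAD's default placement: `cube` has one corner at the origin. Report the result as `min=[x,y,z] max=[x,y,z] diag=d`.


A = translate([6, -7.8, 14]) cube([10.7, 1.8, 18.1]) → bbox [6,-7.8,14] .. [16.7,-6,32.1]
B = cube([8.6, 4, 7.7]) → bbox [0,0,0] .. [8.6,4,7.7]
lo = A.lo+B.lo = [6+0, -7.8+0, 14+0] = [6.000,-7.800,14.000]
hi = A.hi+B.hi = [16.7+8.6, -6+4, 32.1+7.7] = [25.300,-2.000,39.800]
diag = √(19.3²+5.8²+25.8²) = √1071.77 = 32.738

min=[6.000,-7.800,14.000] max=[25.300,-2.000,39.800] diag=32.738


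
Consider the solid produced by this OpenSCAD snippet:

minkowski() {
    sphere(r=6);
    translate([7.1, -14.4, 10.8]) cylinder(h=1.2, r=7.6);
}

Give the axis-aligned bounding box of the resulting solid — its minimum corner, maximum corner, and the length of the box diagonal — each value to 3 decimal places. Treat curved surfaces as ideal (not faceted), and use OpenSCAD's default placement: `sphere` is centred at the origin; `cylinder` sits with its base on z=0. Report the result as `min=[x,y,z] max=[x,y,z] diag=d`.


min=[-6.500,-28.000,4.800] max=[20.700,-0.800,18.000] diag=40.668

A = translate([7.1, -14.4, 10.8]) cylinder(h=1.2, r=7.6) → bbox [-0.5,-22,10.8] .. [14.7,-6.8,12]
B = sphere(r=6) → bbox [-6,-6,-6] .. [6,6,6]
lo = A.lo+B.lo = [-0.5-6, -22-6, 10.8-6] = [-6.500,-28.000,4.800]
hi = A.hi+B.hi = [14.7+6, -6.8+6, 12+6] = [20.700,-0.800,18.000]
diag = √(27.2²+27.2²+13.2²) = √1653.92 = 40.668


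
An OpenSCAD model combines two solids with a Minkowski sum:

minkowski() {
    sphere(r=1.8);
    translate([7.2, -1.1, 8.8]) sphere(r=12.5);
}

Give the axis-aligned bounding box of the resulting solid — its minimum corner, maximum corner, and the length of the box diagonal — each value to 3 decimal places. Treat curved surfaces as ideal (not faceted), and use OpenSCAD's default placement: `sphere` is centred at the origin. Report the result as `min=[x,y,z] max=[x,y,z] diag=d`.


min=[-7.100,-15.400,-5.500] max=[21.500,13.200,23.100] diag=49.537

A = translate([7.2, -1.1, 8.8]) sphere(r=12.5) → bbox [-5.3,-13.6,-3.7] .. [19.7,11.4,21.3]
B = sphere(r=1.8) → bbox [-1.8,-1.8,-1.8] .. [1.8,1.8,1.8]
lo = A.lo+B.lo = [-5.3-1.8, -13.6-1.8, -3.7-1.8] = [-7.100,-15.400,-5.500]
hi = A.hi+B.hi = [19.7+1.8, 11.4+1.8, 21.3+1.8] = [21.500,13.200,23.100]
diag = √(28.6²+28.6²+28.6²) = √2453.88 = 49.537


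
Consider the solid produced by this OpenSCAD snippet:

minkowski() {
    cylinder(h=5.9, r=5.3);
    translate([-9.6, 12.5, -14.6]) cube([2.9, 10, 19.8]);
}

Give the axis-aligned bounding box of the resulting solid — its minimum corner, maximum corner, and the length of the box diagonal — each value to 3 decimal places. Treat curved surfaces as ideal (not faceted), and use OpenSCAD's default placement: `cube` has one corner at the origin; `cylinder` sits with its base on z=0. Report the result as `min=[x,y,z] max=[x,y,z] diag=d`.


A = translate([-9.6, 12.5, -14.6]) cube([2.9, 10, 19.8]) → bbox [-9.6,12.5,-14.6] .. [-6.7,22.5,5.2]
B = cylinder(h=5.9, r=5.3) → bbox [-5.3,-5.3,0] .. [5.3,5.3,5.9]
lo = A.lo+B.lo = [-9.6-5.3, 12.5-5.3, -14.6+0] = [-14.900,7.200,-14.600]
hi = A.hi+B.hi = [-6.7+5.3, 22.5+5.3, 5.2+5.9] = [-1.400,27.800,11.100]
diag = √(13.5²+20.6²+25.7²) = √1267.1 = 35.596

min=[-14.900,7.200,-14.600] max=[-1.400,27.800,11.100] diag=35.596


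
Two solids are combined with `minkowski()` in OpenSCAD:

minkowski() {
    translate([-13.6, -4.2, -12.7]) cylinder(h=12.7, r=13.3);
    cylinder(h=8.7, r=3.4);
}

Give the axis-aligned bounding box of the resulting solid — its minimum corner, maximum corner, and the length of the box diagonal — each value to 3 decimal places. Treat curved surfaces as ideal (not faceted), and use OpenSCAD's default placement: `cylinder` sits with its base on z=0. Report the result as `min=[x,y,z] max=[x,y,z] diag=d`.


A = translate([-13.6, -4.2, -12.7]) cylinder(h=12.7, r=13.3) → bbox [-26.9,-17.5,-12.7] .. [-0.3,9.1,0]
B = cylinder(h=8.7, r=3.4) → bbox [-3.4,-3.4,0] .. [3.4,3.4,8.7]
lo = A.lo+B.lo = [-26.9-3.4, -17.5-3.4, -12.7+0] = [-30.300,-20.900,-12.700]
hi = A.hi+B.hi = [-0.3+3.4, 9.1+3.4, 0+8.7] = [3.100,12.500,8.700]
diag = √(33.4²+33.4²+21.4²) = √2689.08 = 51.856

min=[-30.300,-20.900,-12.700] max=[3.100,12.500,8.700] diag=51.856


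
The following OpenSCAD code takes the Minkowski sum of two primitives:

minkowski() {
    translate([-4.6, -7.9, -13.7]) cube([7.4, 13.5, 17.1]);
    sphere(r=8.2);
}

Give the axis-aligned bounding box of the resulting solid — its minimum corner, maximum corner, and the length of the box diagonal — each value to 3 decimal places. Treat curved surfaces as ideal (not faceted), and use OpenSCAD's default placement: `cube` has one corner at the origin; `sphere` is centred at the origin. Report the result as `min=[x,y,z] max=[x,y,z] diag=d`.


min=[-12.800,-16.100,-21.900] max=[11.000,13.800,11.600] diag=50.820

A = translate([-4.6, -7.9, -13.7]) cube([7.4, 13.5, 17.1]) → bbox [-4.6,-7.9,-13.7] .. [2.8,5.6,3.4]
B = sphere(r=8.2) → bbox [-8.2,-8.2,-8.2] .. [8.2,8.2,8.2]
lo = A.lo+B.lo = [-4.6-8.2, -7.9-8.2, -13.7-8.2] = [-12.800,-16.100,-21.900]
hi = A.hi+B.hi = [2.8+8.2, 5.6+8.2, 3.4+8.2] = [11.000,13.800,11.600]
diag = √(23.8²+29.9²+33.5²) = √2582.7 = 50.820


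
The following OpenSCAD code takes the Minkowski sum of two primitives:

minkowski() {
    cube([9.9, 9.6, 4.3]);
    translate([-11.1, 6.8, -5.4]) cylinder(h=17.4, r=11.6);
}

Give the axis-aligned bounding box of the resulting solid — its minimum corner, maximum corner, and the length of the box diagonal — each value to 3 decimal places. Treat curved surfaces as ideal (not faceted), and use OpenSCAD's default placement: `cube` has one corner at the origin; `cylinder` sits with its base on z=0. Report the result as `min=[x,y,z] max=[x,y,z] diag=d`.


A = translate([-11.1, 6.8, -5.4]) cylinder(h=17.4, r=11.6) → bbox [-22.7,-4.8,-5.4] .. [0.5,18.4,12]
B = cube([9.9, 9.6, 4.3]) → bbox [0,0,0] .. [9.9,9.6,4.3]
lo = A.lo+B.lo = [-22.7+0, -4.8+0, -5.4+0] = [-22.700,-4.800,-5.400]
hi = A.hi+B.hi = [0.5+9.9, 18.4+9.6, 12+4.3] = [10.400,28.000,16.300]
diag = √(33.1²+32.8²+21.7²) = √2642.34 = 51.404

min=[-22.700,-4.800,-5.400] max=[10.400,28.000,16.300] diag=51.404


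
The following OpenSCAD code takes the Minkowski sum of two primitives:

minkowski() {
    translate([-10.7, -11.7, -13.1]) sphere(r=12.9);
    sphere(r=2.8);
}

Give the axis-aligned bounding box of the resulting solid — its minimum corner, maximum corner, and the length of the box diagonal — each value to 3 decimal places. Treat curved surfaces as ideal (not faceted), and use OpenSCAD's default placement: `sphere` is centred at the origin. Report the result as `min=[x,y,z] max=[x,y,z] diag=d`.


min=[-26.400,-27.400,-28.800] max=[5.000,4.000,2.600] diag=54.386

A = translate([-10.7, -11.7, -13.1]) sphere(r=12.9) → bbox [-23.6,-24.6,-26] .. [2.2,1.2,-0.2]
B = sphere(r=2.8) → bbox [-2.8,-2.8,-2.8] .. [2.8,2.8,2.8]
lo = A.lo+B.lo = [-23.6-2.8, -24.6-2.8, -26-2.8] = [-26.400,-27.400,-28.800]
hi = A.hi+B.hi = [2.2+2.8, 1.2+2.8, -0.2+2.8] = [5.000,4.000,2.600]
diag = √(31.4²+31.4²+31.4²) = √2957.88 = 54.386


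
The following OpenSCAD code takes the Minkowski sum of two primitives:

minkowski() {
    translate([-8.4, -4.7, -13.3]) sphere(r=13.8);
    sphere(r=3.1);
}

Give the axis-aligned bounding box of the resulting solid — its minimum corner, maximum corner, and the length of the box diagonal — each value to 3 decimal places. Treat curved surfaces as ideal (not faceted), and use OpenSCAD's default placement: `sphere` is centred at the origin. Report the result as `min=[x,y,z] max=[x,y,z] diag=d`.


min=[-25.300,-21.600,-30.200] max=[8.500,12.200,3.600] diag=58.543

A = translate([-8.4, -4.7, -13.3]) sphere(r=13.8) → bbox [-22.2,-18.5,-27.1] .. [5.4,9.1,0.5]
B = sphere(r=3.1) → bbox [-3.1,-3.1,-3.1] .. [3.1,3.1,3.1]
lo = A.lo+B.lo = [-22.2-3.1, -18.5-3.1, -27.1-3.1] = [-25.300,-21.600,-30.200]
hi = A.hi+B.hi = [5.4+3.1, 9.1+3.1, 0.5+3.1] = [8.500,12.200,3.600]
diag = √(33.8²+33.8²+33.8²) = √3427.32 = 58.543


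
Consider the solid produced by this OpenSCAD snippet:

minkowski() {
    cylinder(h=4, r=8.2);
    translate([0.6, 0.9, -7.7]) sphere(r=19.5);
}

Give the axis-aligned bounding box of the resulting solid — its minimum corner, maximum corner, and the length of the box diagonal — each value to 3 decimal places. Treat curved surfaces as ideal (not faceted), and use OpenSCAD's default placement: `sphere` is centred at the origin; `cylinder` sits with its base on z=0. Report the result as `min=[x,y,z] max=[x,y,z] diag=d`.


A = translate([0.6, 0.9, -7.7]) sphere(r=19.5) → bbox [-18.9,-18.6,-27.2] .. [20.1,20.4,11.8]
B = cylinder(h=4, r=8.2) → bbox [-8.2,-8.2,0] .. [8.2,8.2,4]
lo = A.lo+B.lo = [-18.9-8.2, -18.6-8.2, -27.2+0] = [-27.100,-26.800,-27.200]
hi = A.hi+B.hi = [20.1+8.2, 20.4+8.2, 11.8+4] = [28.300,28.600,15.800]
diag = √(55.4²+55.4²+43²) = √7987.32 = 89.372

min=[-27.100,-26.800,-27.200] max=[28.300,28.600,15.800] diag=89.372


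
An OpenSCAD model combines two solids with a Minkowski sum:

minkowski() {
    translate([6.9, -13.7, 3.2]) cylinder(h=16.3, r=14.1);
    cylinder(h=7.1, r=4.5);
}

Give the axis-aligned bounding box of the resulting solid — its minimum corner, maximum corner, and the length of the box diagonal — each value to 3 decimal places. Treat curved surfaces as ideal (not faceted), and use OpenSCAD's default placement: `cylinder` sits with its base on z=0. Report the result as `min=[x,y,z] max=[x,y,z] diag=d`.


min=[-11.700,-32.300,3.200] max=[25.500,4.900,26.600] diag=57.578

A = translate([6.9, -13.7, 3.2]) cylinder(h=16.3, r=14.1) → bbox [-7.2,-27.8,3.2] .. [21,0.4,19.5]
B = cylinder(h=7.1, r=4.5) → bbox [-4.5,-4.5,0] .. [4.5,4.5,7.1]
lo = A.lo+B.lo = [-7.2-4.5, -27.8-4.5, 3.2+0] = [-11.700,-32.300,3.200]
hi = A.hi+B.hi = [21+4.5, 0.4+4.5, 19.5+7.1] = [25.500,4.900,26.600]
diag = √(37.2²+37.2²+23.4²) = √3315.24 = 57.578
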